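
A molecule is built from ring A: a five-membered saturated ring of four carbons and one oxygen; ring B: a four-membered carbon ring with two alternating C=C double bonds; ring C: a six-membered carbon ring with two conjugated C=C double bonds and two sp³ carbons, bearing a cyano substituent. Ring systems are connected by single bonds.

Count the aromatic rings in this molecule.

Ring A has only sp³ atoms, so it is not fully conjugated — not aromatic (tetrahydrofuran).
Ring B has only sp² ring atoms; a planar conformation would have a fully conjugated π system of 4 electrons. But 4 = 4(1), which is 4n not 4n+2, so ring B is not aromatic (cyclobutadiene) — cyclobutadiene is antiaromatic and distorts to a rectangle.
Ring C has two sp³ carbons, so it is not fully conjugated — not aromatic (1,3-cyclohexadiene).
No ring is aromatic. Total: 0.

0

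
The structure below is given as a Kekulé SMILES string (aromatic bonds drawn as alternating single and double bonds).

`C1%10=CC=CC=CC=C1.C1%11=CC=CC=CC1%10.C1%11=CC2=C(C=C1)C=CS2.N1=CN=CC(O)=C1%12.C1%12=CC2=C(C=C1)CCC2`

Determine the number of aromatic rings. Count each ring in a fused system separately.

4

The SMILES encodes an eight-membered carbon ring with four alternating C=C double bonds; a seven-membered carbon ring with three C=C double bonds and one sp³ carbon; a six-membered carbon ring with three alternating C=C double bonds, fused to a five-membered ring containing one sulfur and two C=C double bonds; a six-membered ring with nitrogens at positions 1 and 3 and three alternating double bonds; a six-membered carbon ring with three alternating C=C double bonds, fused to a saturated five-membered carbon ring.
The 8-membered ring has only sp² ring atoms; a planar conformation would have a fully conjugated π system of 8 electrons. But 8 = 4(2), which is 4n not 4n+2, so it is not aromatic (cyclooctatetraene) — cyclooctatetraene distorts into a non-planar tub to avoid antiaromaticity.
The 7-membered ring has one sp³ carbon, so it is not fully conjugated — not aromatic (cycloheptatriene).
The fused 6/5-membered bicyclic (with one sulfur) is a single π system with 9 sp² atoms and 10 π electrons from ring double bonds plus a heteroatom lone pair. 10 = 4(2)+2, so the system is aromatic and both rings count as aromatic (benzothiophene).
The 6-membered ring with two nitrogens (1,3) has a continuous p-orbital overlap around the ring; 3 ring double bonds give 6 π electrons. That satisfies 4n+2 with n=1, so it is aromatic (pyrimidine).
The 6-membered ring is planar and fully conjugated; 3 ring double bonds give 6 π electrons. Since 6 = 4n+2 (n=1), it is aromatic (benzene ring).
The 5-membered ring has three sp³ carbons, so it is not fully conjugated — not aromatic (cyclopentane ring).
4 of the 7 rings are aromatic. Total: 4.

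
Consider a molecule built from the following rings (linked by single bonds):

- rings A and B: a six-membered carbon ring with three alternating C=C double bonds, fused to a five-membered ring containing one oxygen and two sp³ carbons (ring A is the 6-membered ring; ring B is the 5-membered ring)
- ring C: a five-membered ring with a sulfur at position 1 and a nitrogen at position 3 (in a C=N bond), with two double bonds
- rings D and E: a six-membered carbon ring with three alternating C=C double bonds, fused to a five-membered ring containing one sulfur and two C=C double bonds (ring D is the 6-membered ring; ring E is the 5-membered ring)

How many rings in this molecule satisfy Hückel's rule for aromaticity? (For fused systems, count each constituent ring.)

Ring A has a continuous p-orbital overlap around the ring; 3 ring double bonds give 6 π electrons. Since 6 = 4n+2 (n=1), ring A is aromatic (benzene ring).
Ring B has two sp³ carbons, so it is not fully conjugated — not aromatic (oxolane ring).
Ring C has a continuous p-orbital overlap around the ring; 2 ring double bonds (4 π electrons) plus a heteroatom lone pair (2) give 6 π electrons. 6 = 4(1)+2, so ring C is aromatic (thiazole).
Rings D and E form a fused bicyclic system (with one sulfur) with 9 sp² atoms and 10 π electrons from ring double bonds plus a heteroatom lone pair. 10 = 4(2)+2, so the system is aromatic and both rings count as aromatic (benzothiophene).
Aromatic: A, C, D, E. Total: 4.

4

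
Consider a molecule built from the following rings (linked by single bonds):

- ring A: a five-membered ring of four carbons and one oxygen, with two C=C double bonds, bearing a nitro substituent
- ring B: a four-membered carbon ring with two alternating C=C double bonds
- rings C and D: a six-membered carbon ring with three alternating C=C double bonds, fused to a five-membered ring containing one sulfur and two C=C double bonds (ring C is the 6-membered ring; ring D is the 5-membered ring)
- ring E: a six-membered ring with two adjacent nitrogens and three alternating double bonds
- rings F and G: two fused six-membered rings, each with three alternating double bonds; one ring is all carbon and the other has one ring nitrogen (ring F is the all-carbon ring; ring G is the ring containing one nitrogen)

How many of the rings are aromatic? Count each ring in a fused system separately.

Ring A is planar and fully conjugated; 2 ring double bonds (4 π electrons) plus a heteroatom lone pair (2) give 6 π electrons. That satisfies 4n+2 with n=1, so ring A is aromatic (furan).
Ring B has only sp² ring atoms; a planar conformation would have a fully conjugated π system of 4 electrons. But 4 = 4(1), which is 4n not 4n+2, so ring B is not aromatic (cyclobutadiene) — cyclobutadiene is antiaromatic and distorts to a rectangle.
Rings C and D form a fused bicyclic system (with one sulfur) with 9 sp² atoms and 10 π electrons from ring double bonds plus a heteroatom lone pair. 10 = 4(2)+2, so the system is aromatic and both rings count as aromatic (benzothiophene).
Ring E is fully conjugated (every ring atom contributes a p orbital); 3 ring double bonds give 6 π electrons. That satisfies 4n+2 with n=1, so ring E is aromatic (pyridazine).
Rings F and G form a fused bicyclic system (with one nitrogen) with 10 sp² atoms and 10 π electrons from ring double bonds. 10 = 4(2)+2, so the system is aromatic and both rings count as aromatic (quinoline).
Aromatic: A, C, D, E, F, G. Total: 6.

6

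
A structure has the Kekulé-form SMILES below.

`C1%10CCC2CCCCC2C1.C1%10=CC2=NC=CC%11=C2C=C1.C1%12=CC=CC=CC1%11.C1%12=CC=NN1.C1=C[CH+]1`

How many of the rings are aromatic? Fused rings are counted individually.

4

The SMILES encodes two fused six-membered saturated carbon rings; two fused six-membered rings, each with three alternating double bonds; one ring is all carbon and the other has one ring nitrogen; a seven-membered carbon ring with three C=C double bonds and one sp³ carbon; a five-membered ring with two adjacent nitrogens (one bearing H, one in a double bond) and two double bonds; a three-membered all-carbon ring bearing a positive charge on one carbon, with one C=C double bond.
The 6-membered ring has only sp³ atoms, so it is not fully conjugated — not aromatic (cyclohexane ring).
The second 6-membered ring has only sp³ atoms, so it is not fully conjugated — not aromatic (cyclohexane ring).
The fused 6/6-membered bicyclic (with one nitrogen) is a single π system with 10 sp² atoms and 10 π electrons from ring double bonds. 10 = 4(2)+2, so the system is aromatic and both rings count as aromatic (quinoline).
The 7-membered ring has one sp³ carbon, so it is not fully conjugated — not aromatic (cycloheptatriene).
The 5-membered ring with two adjacent nitrogens (one N–H, one =N–) is planar and fully conjugated; 2 ring double bonds (4 π electrons) plus a heteroatom lone pair (2) give 6 π electrons. 6 = 4(1)+2, so it is aromatic (pyrazole).
The 3-membered ring is planar and fully conjugated; 1 ring double bond (2 π electrons) plus the carbocation's empty p orbital (0, but keeps the ring conjugated) give 2 π electrons. That satisfies 4n+2 with n=0, so it is aromatic (cyclopropenyl cation).
4 of the 7 rings are aromatic. Total: 4.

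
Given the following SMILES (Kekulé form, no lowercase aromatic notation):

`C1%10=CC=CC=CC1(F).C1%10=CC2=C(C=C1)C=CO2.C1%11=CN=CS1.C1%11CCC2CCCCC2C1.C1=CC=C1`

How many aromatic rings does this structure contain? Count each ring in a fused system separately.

The SMILES encodes a seven-membered carbon ring with three C=C double bonds and one sp³ carbon; a six-membered carbon ring with three alternating C=C double bonds, fused to a five-membered ring containing one oxygen and two C=C double bonds; a five-membered ring with a sulfur at position 1 and a nitrogen at position 3 (in a C=N bond), with two double bonds; two fused six-membered saturated carbon rings; a four-membered carbon ring with two alternating C=C double bonds.
The 7-membered ring has one sp³ carbon, so it is not fully conjugated — not aromatic (cycloheptatriene).
The fused 6/5-membered bicyclic (with one oxygen) is a single π system with 9 sp² atoms and 10 π electrons from ring double bonds plus a heteroatom lone pair. 10 = 4(2)+2, so the system is aromatic and both rings count as aromatic (benzofuran).
The 5-membered ring with one sulfur and one =N– has a continuous p-orbital overlap around the ring; 2 ring double bonds (4 π electrons) plus a heteroatom lone pair (2) give 6 π electrons. Since 6 = 4n+2 (n=1), it is aromatic (thiazole).
The 6-membered ring has only sp³ atoms, so it is not fully conjugated — not aromatic (cyclohexane ring).
The second 6-membered ring has only sp³ atoms, so it is not fully conjugated — not aromatic (cyclohexane ring).
The 4-membered ring has only sp² ring atoms; a planar conformation would have a fully conjugated π system of 4 electrons. But 4 = 4(1), which is 4n not 4n+2, so it is not aromatic (cyclobutadiene) — cyclobutadiene is antiaromatic and distorts to a rectangle.
3 of the 7 rings are aromatic. Total: 3.

3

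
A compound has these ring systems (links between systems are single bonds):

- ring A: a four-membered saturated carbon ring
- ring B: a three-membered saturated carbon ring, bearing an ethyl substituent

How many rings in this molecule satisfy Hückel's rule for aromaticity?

Ring A has only sp³ atoms, so it is not fully conjugated — not aromatic (cyclobutane).
Ring B has only sp³ atoms, so it is not fully conjugated — not aromatic (cyclopropane).
No ring is aromatic. Total: 0.

0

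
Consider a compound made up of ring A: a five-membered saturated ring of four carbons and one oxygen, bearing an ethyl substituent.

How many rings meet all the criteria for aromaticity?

Ring A has only sp³ atoms, so it is not fully conjugated — not aromatic (tetrahydrofuran).

0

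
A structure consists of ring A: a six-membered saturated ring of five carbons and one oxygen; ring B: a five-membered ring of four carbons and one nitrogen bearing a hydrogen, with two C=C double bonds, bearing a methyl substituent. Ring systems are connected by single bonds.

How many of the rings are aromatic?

1

Ring A has only sp³ atoms, so it is not fully conjugated — not aromatic (tetrahydropyran).
Ring B is planar and fully conjugated; 2 ring double bonds (4 π electrons) plus a heteroatom lone pair (2) give 6 π electrons. That satisfies 4n+2 with n=1, so ring B is aromatic (pyrrole).
Aromatic: B. Total: 1.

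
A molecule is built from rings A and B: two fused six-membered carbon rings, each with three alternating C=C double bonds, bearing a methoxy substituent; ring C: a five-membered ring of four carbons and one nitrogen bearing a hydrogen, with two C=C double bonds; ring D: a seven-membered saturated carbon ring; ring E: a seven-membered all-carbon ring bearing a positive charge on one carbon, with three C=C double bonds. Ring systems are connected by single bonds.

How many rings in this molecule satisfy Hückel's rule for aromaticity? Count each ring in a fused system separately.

4

Rings A and B form a fused bicyclic system with 10 sp² atoms and 10 π electrons from ring double bonds. 10 = 4(2)+2, so the system is aromatic and both rings count as aromatic (naphthalene).
Ring C is planar and fully conjugated; 2 ring double bonds (4 π electrons) plus a heteroatom lone pair (2) give 6 π electrons. 6 = 4(1)+2, so ring C is aromatic (pyrrole).
Ring D has only sp³ atoms, so it is not fully conjugated — not aromatic (cycloheptane).
Ring E has a continuous p-orbital overlap around the ring; 3 ring double bonds (6 π electrons) plus the carbocation's empty p orbital (0, but keeps the ring conjugated) give 6 π electrons. That satisfies 4n+2 with n=1, so ring E is aromatic (tropylium cation).
Aromatic: A, B, C, E. Total: 4.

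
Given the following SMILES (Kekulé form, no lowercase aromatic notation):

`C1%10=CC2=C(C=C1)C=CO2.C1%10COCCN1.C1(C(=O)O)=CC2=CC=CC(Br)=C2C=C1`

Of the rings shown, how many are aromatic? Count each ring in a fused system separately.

4

The SMILES encodes a six-membered carbon ring with three alternating C=C double bonds, fused to a five-membered ring containing one oxygen and two C=C double bonds; a six-membered saturated ring with an oxygen and an N–H nitrogen at positions 1 and 4; two fused six-membered carbon rings, each with three alternating C=C double bonds.
The fused 6/5-membered bicyclic (with one oxygen) is a single π system with 9 sp² atoms and 10 π electrons from ring double bonds plus a heteroatom lone pair. 10 = 4(2)+2, so the system is aromatic and both rings count as aromatic (benzofuran).
The 6-membered ring with one oxygen and one N–H (1,4) has only sp³ atoms, so it is not fully conjugated — not aromatic (morpholine).
The fused 6/6-membered bicyclic is a single π system with 10 sp² atoms and 10 π electrons from ring double bonds. 10 = 4(2)+2, so the system is aromatic and both rings count as aromatic (naphthalene).
4 of the 5 rings are aromatic. Total: 4.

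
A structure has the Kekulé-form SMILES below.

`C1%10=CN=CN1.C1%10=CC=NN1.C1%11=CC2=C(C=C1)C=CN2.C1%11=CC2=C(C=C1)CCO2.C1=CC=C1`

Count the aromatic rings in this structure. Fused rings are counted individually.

The SMILES encodes a five-membered ring with nitrogens at positions 1 and 3 (one bearing H, one in a C=N bond) and two double bonds; a five-membered ring with two adjacent nitrogens (one bearing H, one in a double bond) and two double bonds; a six-membered carbon ring with three alternating C=C double bonds, fused to a five-membered ring containing one N–H nitrogen and two C=C double bonds; a six-membered carbon ring with three alternating C=C double bonds, fused to a five-membered ring containing one oxygen and two sp³ carbons; a four-membered carbon ring with two alternating C=C double bonds.
The 5-membered ring with two nitrogens (one N–H, one =N–) is fully conjugated (every ring atom contributes a p orbital); 2 ring double bonds (4 π electrons) plus a heteroatom lone pair (2) give 6 π electrons. 6 = 4(1)+2, so it is aromatic (imidazole).
The 5-membered ring with two adjacent nitrogens (one N–H, one =N–) is planar and fully conjugated; 2 ring double bonds (4 π electrons) plus a heteroatom lone pair (2) give 6 π electrons. That satisfies 4n+2 with n=1, so it is aromatic (pyrazole).
The fused 6/5-membered bicyclic (with one N–H) is a single π system with 9 sp² atoms and 10 π electrons from ring double bonds plus a heteroatom lone pair. 10 = 4(2)+2, so the system is aromatic and both rings count as aromatic (indole).
The 6-membered ring is planar and fully conjugated; 3 ring double bonds give 6 π electrons. That satisfies 4n+2 with n=1, so it is aromatic (benzene ring).
The 5-membered ring with one oxygen has two sp³ carbons, so it is not fully conjugated — not aromatic (oxolane ring).
The 4-membered ring has only sp² ring atoms; a planar conformation would have a fully conjugated π system of 4 electrons. But 4 = 4(1), which is 4n not 4n+2, so it is not aromatic (cyclobutadiene) — cyclobutadiene is antiaromatic and distorts to a rectangle.
5 of the 7 rings are aromatic. Total: 5.

5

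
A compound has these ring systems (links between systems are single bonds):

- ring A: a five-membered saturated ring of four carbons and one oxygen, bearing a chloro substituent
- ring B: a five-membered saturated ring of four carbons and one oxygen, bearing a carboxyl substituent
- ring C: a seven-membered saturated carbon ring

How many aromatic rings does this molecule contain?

0

Ring A has only sp³ atoms, so it is not fully conjugated — not aromatic (tetrahydrofuran).
Ring B has only sp³ atoms, so it is not fully conjugated — not aromatic (tetrahydrofuran).
Ring C has only sp³ atoms, so it is not fully conjugated — not aromatic (cycloheptane).
No ring is aromatic. Total: 0.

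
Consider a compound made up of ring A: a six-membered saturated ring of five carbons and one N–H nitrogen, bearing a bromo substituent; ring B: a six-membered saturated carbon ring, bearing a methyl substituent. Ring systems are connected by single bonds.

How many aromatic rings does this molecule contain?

Ring A has only sp³ atoms, so it is not fully conjugated — not aromatic (piperidine).
Ring B has only sp³ atoms, so it is not fully conjugated — not aromatic (cyclohexane).
No ring is aromatic. Total: 0.

0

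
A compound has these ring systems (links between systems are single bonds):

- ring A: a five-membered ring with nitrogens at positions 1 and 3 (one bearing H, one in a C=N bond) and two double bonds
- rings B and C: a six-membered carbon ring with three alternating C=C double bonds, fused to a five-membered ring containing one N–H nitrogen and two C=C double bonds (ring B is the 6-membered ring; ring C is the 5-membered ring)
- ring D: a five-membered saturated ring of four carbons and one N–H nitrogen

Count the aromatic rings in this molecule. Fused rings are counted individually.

3

Ring A is fully conjugated (every ring atom contributes a p orbital); 2 ring double bonds (4 π electrons) plus a heteroatom lone pair (2) give 6 π electrons. That satisfies 4n+2 with n=1, so ring A is aromatic (imidazole).
Rings B and C form a fused bicyclic system (with one N–H) with 9 sp² atoms and 10 π electrons from ring double bonds plus a heteroatom lone pair. 10 = 4(2)+2, so the system is aromatic and both rings count as aromatic (indole).
Ring D has only sp³ atoms, so it is not fully conjugated — not aromatic (pyrrolidine).
Aromatic: A, B, C. Total: 3.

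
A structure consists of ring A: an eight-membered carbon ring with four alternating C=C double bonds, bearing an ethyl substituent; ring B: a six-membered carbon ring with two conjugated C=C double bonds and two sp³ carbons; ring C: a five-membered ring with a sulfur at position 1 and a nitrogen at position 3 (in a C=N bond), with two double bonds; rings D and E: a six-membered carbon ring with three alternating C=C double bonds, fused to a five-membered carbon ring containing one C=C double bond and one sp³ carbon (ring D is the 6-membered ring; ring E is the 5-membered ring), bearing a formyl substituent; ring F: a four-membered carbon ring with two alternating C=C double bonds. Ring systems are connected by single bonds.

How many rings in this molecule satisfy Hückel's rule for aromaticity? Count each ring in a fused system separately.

2

Ring A has only sp² ring atoms; a planar conformation would have a fully conjugated π system of 8 electrons. But 8 = 4(2), which is 4n not 4n+2, so ring A is not aromatic (cyclooctatetraene) — cyclooctatetraene distorts into a non-planar tub to avoid antiaromaticity.
Ring B has two sp³ carbons, so it is not fully conjugated — not aromatic (1,3-cyclohexadiene).
Ring C is planar and fully conjugated; 2 ring double bonds (4 π electrons) plus a heteroatom lone pair (2) give 6 π electrons. That satisfies 4n+2 with n=1, so ring C is aromatic (thiazole).
Ring D has a continuous p-orbital overlap around the ring; 3 ring double bonds give 6 π electrons. 6 = 4(1)+2, so ring D is aromatic (benzene ring).
Ring E has one sp³ carbon, so it is not fully conjugated — not aromatic (cyclopentene ring).
Ring F has only sp² ring atoms; a planar conformation would have a fully conjugated π system of 4 electrons. But 4 = 4(1), which is 4n not 4n+2, so ring F is not aromatic (cyclobutadiene) — cyclobutadiene is antiaromatic and distorts to a rectangle.
Aromatic: C, D. Total: 2.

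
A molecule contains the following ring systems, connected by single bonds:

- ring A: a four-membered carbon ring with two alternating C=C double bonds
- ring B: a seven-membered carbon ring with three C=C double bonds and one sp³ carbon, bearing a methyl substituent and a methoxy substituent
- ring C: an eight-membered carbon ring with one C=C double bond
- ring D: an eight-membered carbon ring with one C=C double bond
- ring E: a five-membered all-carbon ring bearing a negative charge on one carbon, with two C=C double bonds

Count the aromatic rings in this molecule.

1

Ring A has only sp² ring atoms; a planar conformation would have a fully conjugated π system of 4 electrons. But 4 = 4(1), which is 4n not 4n+2, so ring A is not aromatic (cyclobutadiene) — cyclobutadiene is antiaromatic and distorts to a rectangle.
Ring B has one sp³ carbon, so it is not fully conjugated — not aromatic (cycloheptatriene).
Ring C has six sp³ carbons, so it is not fully conjugated — not aromatic (cyclooctene).
Ring D has six sp³ carbons, so it is not fully conjugated — not aromatic (cyclooctene).
Ring E has a continuous p-orbital overlap around the ring; 2 ring double bonds (4 π electrons) plus the carbanion lone pair (2) give 6 π electrons. 6 = 4(1)+2, so ring E is aromatic (cyclopentadienyl anion).
Aromatic: E. Total: 1.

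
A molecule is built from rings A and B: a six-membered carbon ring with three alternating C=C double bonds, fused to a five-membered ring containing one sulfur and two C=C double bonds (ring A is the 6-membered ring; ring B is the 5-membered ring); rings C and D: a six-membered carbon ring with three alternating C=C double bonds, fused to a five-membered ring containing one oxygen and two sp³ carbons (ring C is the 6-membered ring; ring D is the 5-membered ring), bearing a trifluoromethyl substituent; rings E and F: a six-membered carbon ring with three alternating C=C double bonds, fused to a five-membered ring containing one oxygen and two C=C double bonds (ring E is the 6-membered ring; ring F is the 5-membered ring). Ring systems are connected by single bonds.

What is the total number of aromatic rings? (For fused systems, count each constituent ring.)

5

Rings A and B form a fused bicyclic system (with one sulfur) with 9 sp² atoms and 10 π electrons from ring double bonds plus a heteroatom lone pair. 10 = 4(2)+2, so the system is aromatic and both rings count as aromatic (benzothiophene).
Ring C is planar and fully conjugated; 3 ring double bonds give 6 π electrons. 6 = 4(1)+2, so ring C is aromatic (benzene ring).
Ring D has two sp³ carbons, so it is not fully conjugated — not aromatic (oxolane ring).
Rings E and F form a fused bicyclic system (with one oxygen) with 9 sp² atoms and 10 π electrons from ring double bonds plus a heteroatom lone pair. 10 = 4(2)+2, so the system is aromatic and both rings count as aromatic (benzofuran).
Aromatic: A, B, C, E, F. Total: 5.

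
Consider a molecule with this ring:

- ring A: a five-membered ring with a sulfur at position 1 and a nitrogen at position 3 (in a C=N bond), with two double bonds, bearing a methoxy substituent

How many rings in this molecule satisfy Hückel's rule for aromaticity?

1

Ring A has a continuous p-orbital overlap around the ring; 2 ring double bonds (4 π electrons) plus a heteroatom lone pair (2) give 6 π electrons. Since 6 = 4n+2 (n=1), ring A is aromatic (thiazole).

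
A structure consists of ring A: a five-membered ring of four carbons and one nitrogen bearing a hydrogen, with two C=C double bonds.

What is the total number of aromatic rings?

1

Ring A is planar and fully conjugated; 2 ring double bonds (4 π electrons) plus a heteroatom lone pair (2) give 6 π electrons. 6 = 4(1)+2, so ring A is aromatic (pyrrole).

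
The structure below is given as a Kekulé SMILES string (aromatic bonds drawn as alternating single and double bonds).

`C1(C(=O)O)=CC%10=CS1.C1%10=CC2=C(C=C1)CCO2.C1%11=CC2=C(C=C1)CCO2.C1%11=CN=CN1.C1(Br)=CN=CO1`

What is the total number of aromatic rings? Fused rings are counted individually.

5

The SMILES encodes a five-membered ring of four carbons and one sulfur, with two C=C double bonds; a six-membered carbon ring with three alternating C=C double bonds, fused to a five-membered ring containing one oxygen and two sp³ carbons; a six-membered carbon ring with three alternating C=C double bonds, fused to a five-membered ring containing one oxygen and two sp³ carbons; a five-membered ring with nitrogens at positions 1 and 3 (one bearing H, one in a C=N bond) and two double bonds; a five-membered ring with an oxygen at position 1 and a nitrogen at position 3 (in a C=N bond), with two double bonds.
The 5-membered ring with one sulfur is planar and fully conjugated; 2 ring double bonds (4 π electrons) plus a heteroatom lone pair (2) give 6 π electrons. That satisfies 4n+2 with n=1, so it is aromatic (thiophene).
The 6-membered ring is planar and fully conjugated; 3 ring double bonds give 6 π electrons. Since 6 = 4n+2 (n=1), it is aromatic (benzene ring).
The 5-membered ring with one oxygen has two sp³ carbons, so it is not fully conjugated — not aromatic (oxolane ring).
The second 6-membered ring is fully conjugated (every ring atom contributes a p orbital); 3 ring double bonds give 6 π electrons. That satisfies 4n+2 with n=1, so it is aromatic (benzene ring).
The second 5-membered ring with one oxygen has two sp³ carbons, so it is not fully conjugated — not aromatic (oxolane ring).
The 5-membered ring with two nitrogens (one N–H, one =N–) has a continuous p-orbital overlap around the ring; 2 ring double bonds (4 π electrons) plus a heteroatom lone pair (2) give 6 π electrons. 6 = 4(1)+2, so it is aromatic (imidazole).
The 5-membered ring with one oxygen and one =N– is planar and fully conjugated; 2 ring double bonds (4 π electrons) plus a heteroatom lone pair (2) give 6 π electrons. Since 6 = 4n+2 (n=1), it is aromatic (oxazole).
5 of the 7 rings are aromatic. Total: 5.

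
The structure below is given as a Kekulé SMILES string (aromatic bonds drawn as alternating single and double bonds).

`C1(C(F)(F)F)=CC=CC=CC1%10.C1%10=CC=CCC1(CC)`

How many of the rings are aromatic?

0

The SMILES encodes a seven-membered carbon ring with three C=C double bonds and one sp³ carbon; a six-membered carbon ring with two conjugated C=C double bonds and two sp³ carbons.
The 7-membered ring has one sp³ carbon, so it is not fully conjugated — not aromatic (cycloheptatriene).
The 6-membered ring has two sp³ carbons, so it is not fully conjugated — not aromatic (1,3-cyclohexadiene).
None of the rings are aromatic. Total: 0.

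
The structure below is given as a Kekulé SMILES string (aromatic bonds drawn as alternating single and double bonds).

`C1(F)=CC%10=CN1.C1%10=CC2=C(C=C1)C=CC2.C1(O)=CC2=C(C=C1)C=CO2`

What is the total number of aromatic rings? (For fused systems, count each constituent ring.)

The SMILES encodes a five-membered ring of four carbons and one nitrogen bearing a hydrogen, with two C=C double bonds; a six-membered carbon ring with three alternating C=C double bonds, fused to a five-membered carbon ring containing one C=C double bond and one sp³ carbon; a six-membered carbon ring with three alternating C=C double bonds, fused to a five-membered ring containing one oxygen and two C=C double bonds.
The 5-membered ring with one N–H is fully conjugated (every ring atom contributes a p orbital); 2 ring double bonds (4 π electrons) plus a heteroatom lone pair (2) give 6 π electrons. Since 6 = 4n+2 (n=1), it is aromatic (pyrrole).
The 6-membered ring is fully conjugated (every ring atom contributes a p orbital); 3 ring double bonds give 6 π electrons. 6 = 4(1)+2, so it is aromatic (benzene ring).
The 5-membered ring has one sp³ carbon, so it is not fully conjugated — not aromatic (cyclopentene ring).
The fused 6/5-membered bicyclic (with one oxygen) is a single π system with 9 sp² atoms and 10 π electrons from ring double bonds plus a heteroatom lone pair. 10 = 4(2)+2, so the system is aromatic and both rings count as aromatic (benzofuran).
4 of the 5 rings are aromatic. Total: 4.

4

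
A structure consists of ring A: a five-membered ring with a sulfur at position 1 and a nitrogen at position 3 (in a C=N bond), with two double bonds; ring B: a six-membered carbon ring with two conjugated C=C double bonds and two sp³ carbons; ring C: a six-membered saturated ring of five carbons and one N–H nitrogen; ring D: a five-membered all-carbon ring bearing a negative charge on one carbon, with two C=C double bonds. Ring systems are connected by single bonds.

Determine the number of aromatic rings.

2

Ring A is fully conjugated (every ring atom contributes a p orbital); 2 ring double bonds (4 π electrons) plus a heteroatom lone pair (2) give 6 π electrons. That satisfies 4n+2 with n=1, so ring A is aromatic (thiazole).
Ring B has two sp³ carbons, so it is not fully conjugated — not aromatic (1,3-cyclohexadiene).
Ring C has only sp³ atoms, so it is not fully conjugated — not aromatic (piperidine).
Ring D is fully conjugated (every ring atom contributes a p orbital); 2 ring double bonds (4 π electrons) plus the carbanion lone pair (2) give 6 π electrons. That satisfies 4n+2 with n=1, so ring D is aromatic (cyclopentadienyl anion).
Aromatic: A, D. Total: 2.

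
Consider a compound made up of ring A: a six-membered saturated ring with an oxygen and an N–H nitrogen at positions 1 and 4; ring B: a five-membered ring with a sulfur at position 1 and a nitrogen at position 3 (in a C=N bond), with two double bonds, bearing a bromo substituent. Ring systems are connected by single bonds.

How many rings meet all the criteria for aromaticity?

1

Ring A has only sp³ atoms, so it is not fully conjugated — not aromatic (morpholine).
Ring B is planar and fully conjugated; 2 ring double bonds (4 π electrons) plus a heteroatom lone pair (2) give 6 π electrons. 6 = 4(1)+2, so ring B is aromatic (thiazole).
Aromatic: B. Total: 1.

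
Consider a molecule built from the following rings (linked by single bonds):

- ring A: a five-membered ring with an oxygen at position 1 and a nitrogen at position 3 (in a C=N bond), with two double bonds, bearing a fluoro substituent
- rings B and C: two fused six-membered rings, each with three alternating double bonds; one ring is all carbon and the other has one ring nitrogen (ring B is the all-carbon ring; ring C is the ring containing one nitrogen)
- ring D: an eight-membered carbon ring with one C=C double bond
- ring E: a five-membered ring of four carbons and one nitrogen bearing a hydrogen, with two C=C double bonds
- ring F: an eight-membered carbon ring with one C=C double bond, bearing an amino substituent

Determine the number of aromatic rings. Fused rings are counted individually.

Ring A is fully conjugated (every ring atom contributes a p orbital); 2 ring double bonds (4 π electrons) plus a heteroatom lone pair (2) give 6 π electrons. Since 6 = 4n+2 (n=1), ring A is aromatic (oxazole).
Rings B and C form a fused bicyclic system (with one nitrogen) with 10 sp² atoms and 10 π electrons from ring double bonds. 10 = 4(2)+2, so the system is aromatic and both rings count as aromatic (quinoline).
Ring D has six sp³ carbons, so it is not fully conjugated — not aromatic (cyclooctene).
Ring E is planar and fully conjugated; 2 ring double bonds (4 π electrons) plus a heteroatom lone pair (2) give 6 π electrons. That satisfies 4n+2 with n=1, so ring E is aromatic (pyrrole).
Ring F has six sp³ carbons, so it is not fully conjugated — not aromatic (cyclooctene).
Aromatic: A, B, C, E. Total: 4.

4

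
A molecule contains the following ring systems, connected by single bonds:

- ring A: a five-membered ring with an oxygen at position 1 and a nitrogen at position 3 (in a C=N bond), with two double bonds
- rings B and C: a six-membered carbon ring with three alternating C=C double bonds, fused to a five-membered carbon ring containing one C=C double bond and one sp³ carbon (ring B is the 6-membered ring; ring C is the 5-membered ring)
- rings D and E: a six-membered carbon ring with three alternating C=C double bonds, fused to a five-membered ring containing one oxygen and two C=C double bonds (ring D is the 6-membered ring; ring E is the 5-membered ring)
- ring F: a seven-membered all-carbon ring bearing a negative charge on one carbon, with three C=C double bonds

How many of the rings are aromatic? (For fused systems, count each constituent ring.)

Ring A has a continuous p-orbital overlap around the ring; 2 ring double bonds (4 π electrons) plus a heteroatom lone pair (2) give 6 π electrons. That satisfies 4n+2 with n=1, so ring A is aromatic (oxazole).
Ring B is planar and fully conjugated; 3 ring double bonds give 6 π electrons. That satisfies 4n+2 with n=1, so ring B is aromatic (benzene ring).
Ring C has one sp³ carbon, so it is not fully conjugated — not aromatic (cyclopentene ring).
Rings D and E form a fused bicyclic system (with one oxygen) with 9 sp² atoms and 10 π electrons from ring double bonds plus a heteroatom lone pair. 10 = 4(2)+2, so the system is aromatic and both rings count as aromatic (benzofuran).
Ring F has only sp² ring atoms; a planar conformation would have a fully conjugated π system of 8 electrons. But 8 = 4(2), which is 4n not 4n+2, so ring F is not aromatic (cycloheptatrienyl anion).
Aromatic: A, B, D, E. Total: 4.

4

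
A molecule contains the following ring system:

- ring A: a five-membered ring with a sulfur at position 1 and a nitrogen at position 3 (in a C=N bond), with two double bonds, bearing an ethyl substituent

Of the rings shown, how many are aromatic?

1

Ring A has a continuous p-orbital overlap around the ring; 2 ring double bonds (4 π electrons) plus a heteroatom lone pair (2) give 6 π electrons. 6 = 4(1)+2, so ring A is aromatic (thiazole).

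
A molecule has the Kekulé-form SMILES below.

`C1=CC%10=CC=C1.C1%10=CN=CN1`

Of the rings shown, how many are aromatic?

2

The SMILES encodes a six-membered carbon ring with three alternating C=C double bonds; a five-membered ring with nitrogens at positions 1 and 3 (one bearing H, one in a C=N bond) and two double bonds.
The 6-membered ring is fully conjugated (every ring atom contributes a p orbital); 3 ring double bonds give 6 π electrons. 6 = 4(1)+2, so it is aromatic (benzene).
The 5-membered ring with two nitrogens (one N–H, one =N–) is planar and fully conjugated; 2 ring double bonds (4 π electrons) plus a heteroatom lone pair (2) give 6 π electrons. That satisfies 4n+2 with n=1, so it is aromatic (imidazole).
2 of the 2 rings are aromatic. Total: 2.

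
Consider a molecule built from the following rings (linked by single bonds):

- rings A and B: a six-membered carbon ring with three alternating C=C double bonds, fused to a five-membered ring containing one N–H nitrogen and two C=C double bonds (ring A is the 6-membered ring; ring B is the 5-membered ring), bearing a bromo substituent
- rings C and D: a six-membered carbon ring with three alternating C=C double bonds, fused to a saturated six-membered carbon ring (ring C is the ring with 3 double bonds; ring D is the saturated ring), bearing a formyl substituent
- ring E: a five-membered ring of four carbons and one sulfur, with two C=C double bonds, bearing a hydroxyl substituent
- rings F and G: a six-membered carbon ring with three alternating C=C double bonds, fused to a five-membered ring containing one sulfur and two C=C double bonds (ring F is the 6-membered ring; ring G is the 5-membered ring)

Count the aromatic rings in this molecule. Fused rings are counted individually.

Rings A and B form a fused bicyclic system (with one N–H) with 9 sp² atoms and 10 π electrons from ring double bonds plus a heteroatom lone pair. 10 = 4(2)+2, so the system is aromatic and both rings count as aromatic (indole).
Ring C is planar and fully conjugated; 3 ring double bonds give 6 π electrons. That satisfies 4n+2 with n=1, so ring C is aromatic (benzene ring).
Ring D has four sp³ carbons, so it is not fully conjugated — not aromatic (cyclohexane ring).
Ring E is planar and fully conjugated; 2 ring double bonds (4 π electrons) plus a heteroatom lone pair (2) give 6 π electrons. Since 6 = 4n+2 (n=1), ring E is aromatic (thiophene).
Rings F and G form a fused bicyclic system (with one sulfur) with 9 sp² atoms and 10 π electrons from ring double bonds plus a heteroatom lone pair. 10 = 4(2)+2, so the system is aromatic and both rings count as aromatic (benzothiophene).
Aromatic: A, B, C, E, F, G. Total: 6.

6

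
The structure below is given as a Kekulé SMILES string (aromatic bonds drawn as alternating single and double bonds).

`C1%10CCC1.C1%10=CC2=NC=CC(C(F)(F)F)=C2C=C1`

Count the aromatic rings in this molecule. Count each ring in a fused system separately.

2

The SMILES encodes a four-membered saturated carbon ring; two fused six-membered rings, each with three alternating double bonds; one ring is all carbon and the other has one ring nitrogen.
The 4-membered ring has only sp³ atoms, so it is not fully conjugated — not aromatic (cyclobutane).
The fused 6/6-membered bicyclic (with one nitrogen) is a single π system with 10 sp² atoms and 10 π electrons from ring double bonds. 10 = 4(2)+2, so the system is aromatic and both rings count as aromatic (quinoline).
2 of the 3 rings are aromatic. Total: 2.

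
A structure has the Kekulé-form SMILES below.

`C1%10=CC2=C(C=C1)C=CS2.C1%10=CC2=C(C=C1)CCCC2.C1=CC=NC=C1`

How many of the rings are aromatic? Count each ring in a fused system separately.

4

The SMILES encodes a six-membered carbon ring with three alternating C=C double bonds, fused to a five-membered ring containing one sulfur and two C=C double bonds; a six-membered carbon ring with three alternating C=C double bonds, fused to a saturated six-membered carbon ring; a six-membered ring of five carbons and one nitrogen with three alternating double bonds.
The fused 6/5-membered bicyclic (with one sulfur) is a single π system with 9 sp² atoms and 10 π electrons from ring double bonds plus a heteroatom lone pair. 10 = 4(2)+2, so the system is aromatic and both rings count as aromatic (benzothiophene).
The 6-membered ring has a continuous p-orbital overlap around the ring; 3 ring double bonds give 6 π electrons. 6 = 4(1)+2, so it is aromatic (benzene ring).
The second 6-membered ring has four sp³ carbons, so it is not fully conjugated — not aromatic (cyclohexane ring).
The 6-membered ring with one nitrogen has a continuous p-orbital overlap around the ring; 3 ring double bonds give 6 π electrons. That satisfies 4n+2 with n=1, so it is aromatic (pyridine).
4 of the 5 rings are aromatic. Total: 4.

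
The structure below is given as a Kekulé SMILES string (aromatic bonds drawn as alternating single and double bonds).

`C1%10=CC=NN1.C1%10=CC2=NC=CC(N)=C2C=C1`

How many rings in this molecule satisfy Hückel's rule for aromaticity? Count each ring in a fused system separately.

The SMILES encodes a five-membered ring with two adjacent nitrogens (one bearing H, one in a double bond) and two double bonds; two fused six-membered rings, each with three alternating double bonds; one ring is all carbon and the other has one ring nitrogen.
The 5-membered ring with two adjacent nitrogens (one N–H, one =N–) has a continuous p-orbital overlap around the ring; 2 ring double bonds (4 π electrons) plus a heteroatom lone pair (2) give 6 π electrons. 6 = 4(1)+2, so it is aromatic (pyrazole).
The fused 6/6-membered bicyclic (with one nitrogen) is a single π system with 10 sp² atoms and 10 π electrons from ring double bonds. 10 = 4(2)+2, so the system is aromatic and both rings count as aromatic (quinoline).
3 of the 3 rings are aromatic. Total: 3.

3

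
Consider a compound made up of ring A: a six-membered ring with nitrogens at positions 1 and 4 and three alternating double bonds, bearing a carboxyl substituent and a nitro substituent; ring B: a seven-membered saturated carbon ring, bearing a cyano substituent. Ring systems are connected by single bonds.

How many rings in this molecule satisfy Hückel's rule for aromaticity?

1

Ring A is fully conjugated (every ring atom contributes a p orbital); 3 ring double bonds give 6 π electrons. That satisfies 4n+2 with n=1, so ring A is aromatic (pyrazine).
Ring B has only sp³ atoms, so it is not fully conjugated — not aromatic (cycloheptane).
Aromatic: A. Total: 1.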